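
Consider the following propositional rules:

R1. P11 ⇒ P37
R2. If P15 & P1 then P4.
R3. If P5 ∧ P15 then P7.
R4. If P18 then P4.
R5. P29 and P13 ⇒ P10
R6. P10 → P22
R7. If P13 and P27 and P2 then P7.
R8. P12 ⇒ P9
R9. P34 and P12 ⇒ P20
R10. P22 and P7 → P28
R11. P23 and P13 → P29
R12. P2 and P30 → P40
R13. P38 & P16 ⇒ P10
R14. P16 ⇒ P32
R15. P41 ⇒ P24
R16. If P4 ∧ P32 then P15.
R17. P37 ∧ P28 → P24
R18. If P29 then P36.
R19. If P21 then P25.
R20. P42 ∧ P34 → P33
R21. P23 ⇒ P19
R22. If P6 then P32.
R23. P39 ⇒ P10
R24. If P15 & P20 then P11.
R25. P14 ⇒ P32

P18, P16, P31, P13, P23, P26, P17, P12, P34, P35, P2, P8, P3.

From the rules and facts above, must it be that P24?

No

Forward chaining from the given facts derives: P4, P9, P20, P29, P32, P15, P36, P19, P11, P37, P10, P22.
Rules concluding P24: R15 needs P41; R17 needs P28 — none of these are established.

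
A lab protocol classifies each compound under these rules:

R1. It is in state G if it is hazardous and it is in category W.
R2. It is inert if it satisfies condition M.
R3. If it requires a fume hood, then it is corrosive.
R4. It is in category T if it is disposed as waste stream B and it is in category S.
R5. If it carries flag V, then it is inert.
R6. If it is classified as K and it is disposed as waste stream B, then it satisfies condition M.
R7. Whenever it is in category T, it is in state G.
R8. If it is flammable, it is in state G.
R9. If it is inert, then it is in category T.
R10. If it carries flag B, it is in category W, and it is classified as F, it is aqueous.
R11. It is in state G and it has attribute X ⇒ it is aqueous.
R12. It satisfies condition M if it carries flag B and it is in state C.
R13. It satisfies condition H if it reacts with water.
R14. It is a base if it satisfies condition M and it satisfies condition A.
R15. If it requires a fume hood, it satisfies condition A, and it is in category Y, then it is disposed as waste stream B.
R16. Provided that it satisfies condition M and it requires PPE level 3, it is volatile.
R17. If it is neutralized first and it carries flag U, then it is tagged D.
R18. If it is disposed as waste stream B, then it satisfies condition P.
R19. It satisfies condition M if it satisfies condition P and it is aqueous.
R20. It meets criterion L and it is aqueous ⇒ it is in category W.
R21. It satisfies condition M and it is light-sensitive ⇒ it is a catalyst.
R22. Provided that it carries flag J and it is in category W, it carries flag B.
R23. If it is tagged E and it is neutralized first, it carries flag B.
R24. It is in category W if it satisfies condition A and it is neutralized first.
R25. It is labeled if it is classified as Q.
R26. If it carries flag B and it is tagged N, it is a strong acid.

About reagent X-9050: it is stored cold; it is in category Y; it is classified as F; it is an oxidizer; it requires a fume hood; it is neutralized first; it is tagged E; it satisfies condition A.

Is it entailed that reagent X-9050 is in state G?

Yes

By R15 (it requires a fume hood, it satisfies condition A, it is in category Y): it is disposed as waste stream B.
By R18 (it is disposed as waste stream B): it satisfies condition P.
By R23 (it is tagged E, it is neutralized first): it carries flag B.
By R24 (it satisfies condition A, it is neutralized first): it is in category W.
By R10 (it carries flag B, it is in category W, it is classified as F): it is aqueous.
By R19 (it satisfies condition P, it is aqueous): it satisfies condition M.
By R2 (it satisfies condition M): it is inert.
By R9 (it is inert): it is in category T.
By R7 (it is in category T): it is in state G.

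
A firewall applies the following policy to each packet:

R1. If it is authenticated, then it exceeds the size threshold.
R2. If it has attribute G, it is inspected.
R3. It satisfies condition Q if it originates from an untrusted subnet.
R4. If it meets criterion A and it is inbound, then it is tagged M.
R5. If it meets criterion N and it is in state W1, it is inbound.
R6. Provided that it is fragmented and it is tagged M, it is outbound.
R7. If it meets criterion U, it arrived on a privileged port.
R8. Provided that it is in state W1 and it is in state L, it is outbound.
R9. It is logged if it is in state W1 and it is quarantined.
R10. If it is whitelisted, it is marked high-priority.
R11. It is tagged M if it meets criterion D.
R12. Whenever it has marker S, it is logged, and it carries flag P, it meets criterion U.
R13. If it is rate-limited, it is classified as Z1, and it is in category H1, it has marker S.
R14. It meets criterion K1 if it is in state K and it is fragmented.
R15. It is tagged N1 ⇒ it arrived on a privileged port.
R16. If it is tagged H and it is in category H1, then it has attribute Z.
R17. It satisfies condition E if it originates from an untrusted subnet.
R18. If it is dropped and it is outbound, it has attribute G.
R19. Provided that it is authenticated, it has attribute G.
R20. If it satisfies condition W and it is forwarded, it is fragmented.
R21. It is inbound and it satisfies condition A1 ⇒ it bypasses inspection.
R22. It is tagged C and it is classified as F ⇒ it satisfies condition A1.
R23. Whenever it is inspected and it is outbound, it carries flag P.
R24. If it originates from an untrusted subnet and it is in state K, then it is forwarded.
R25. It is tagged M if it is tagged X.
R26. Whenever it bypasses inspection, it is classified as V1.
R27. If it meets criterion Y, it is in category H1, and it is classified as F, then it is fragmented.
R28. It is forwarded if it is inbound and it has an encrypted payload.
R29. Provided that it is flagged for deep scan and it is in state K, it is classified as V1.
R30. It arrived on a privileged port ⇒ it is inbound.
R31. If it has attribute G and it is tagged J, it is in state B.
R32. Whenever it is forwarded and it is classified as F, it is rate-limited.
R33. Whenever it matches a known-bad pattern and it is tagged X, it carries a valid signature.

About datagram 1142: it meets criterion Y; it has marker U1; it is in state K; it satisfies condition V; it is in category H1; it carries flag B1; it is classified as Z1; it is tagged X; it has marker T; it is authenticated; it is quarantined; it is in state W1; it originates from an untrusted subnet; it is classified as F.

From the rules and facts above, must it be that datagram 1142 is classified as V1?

Forward chaining from the given facts derives: exceeds the size threshold, satisfies condition Q, is logged, satisfies condition E, has attribute G, is forwarded, is tagged M, is fragmented, is rate-limited, is inspected, is outbound, has marker S, meets criterion K1, carries flag P, meets criterion U, arrived on a privileged port, is inbound.
Rules concluding "it is classified as V1": R26 needs "it bypasses inspection"; R29 needs "it is flagged for deep scan" — none of these are established.

No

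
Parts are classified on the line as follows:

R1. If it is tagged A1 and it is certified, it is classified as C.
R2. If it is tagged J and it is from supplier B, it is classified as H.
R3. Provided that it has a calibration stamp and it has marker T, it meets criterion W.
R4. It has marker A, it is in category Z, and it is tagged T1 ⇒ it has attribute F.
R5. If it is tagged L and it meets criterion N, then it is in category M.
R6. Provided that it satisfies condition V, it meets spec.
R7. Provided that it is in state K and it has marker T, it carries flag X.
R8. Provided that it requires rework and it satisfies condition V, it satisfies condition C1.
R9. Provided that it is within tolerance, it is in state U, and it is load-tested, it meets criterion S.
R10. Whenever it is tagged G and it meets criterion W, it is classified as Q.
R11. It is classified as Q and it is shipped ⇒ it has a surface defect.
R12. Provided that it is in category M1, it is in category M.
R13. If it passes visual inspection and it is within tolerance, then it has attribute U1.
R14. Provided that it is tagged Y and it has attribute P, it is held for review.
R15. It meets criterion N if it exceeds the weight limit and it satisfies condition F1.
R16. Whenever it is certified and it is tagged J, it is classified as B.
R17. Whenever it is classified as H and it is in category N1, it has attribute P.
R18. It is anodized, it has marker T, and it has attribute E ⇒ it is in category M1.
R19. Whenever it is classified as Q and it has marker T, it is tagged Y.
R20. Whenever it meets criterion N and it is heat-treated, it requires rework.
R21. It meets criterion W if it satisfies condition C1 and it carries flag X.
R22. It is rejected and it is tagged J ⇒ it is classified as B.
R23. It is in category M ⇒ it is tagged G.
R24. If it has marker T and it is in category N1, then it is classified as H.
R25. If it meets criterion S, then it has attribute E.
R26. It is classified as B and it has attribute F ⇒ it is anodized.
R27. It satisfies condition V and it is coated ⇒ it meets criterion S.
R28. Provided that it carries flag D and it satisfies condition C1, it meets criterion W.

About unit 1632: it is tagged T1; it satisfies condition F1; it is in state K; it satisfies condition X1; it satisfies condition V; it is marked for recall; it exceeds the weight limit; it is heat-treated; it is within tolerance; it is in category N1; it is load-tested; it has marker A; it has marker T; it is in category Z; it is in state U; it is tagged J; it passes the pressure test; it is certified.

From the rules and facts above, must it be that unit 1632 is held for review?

By R4 (it has marker A, it is in category Z, it is tagged T1): it has attribute F.
By R7 (it is in state K, it has marker T): it carries flag X.
By R9 (it is within tolerance, it is in state U, it is load-tested): it meets criterion S.
By R15 (it exceeds the weight limit, it satisfies condition F1): it meets criterion N.
By R16 (it is certified, it is tagged J): it is classified as B.
By R20 (it meets criterion N, it is heat-treated): it requires rework.
By R24 (it has marker T, it is in category N1): it is classified as H.
By R25 (it meets criterion S): it has attribute E.
By R26 (it is classified as B, it has attribute F): it is anodized.
By R8 (it requires rework, it satisfies condition V): it satisfies condition C1.
By R17 (it is classified as H, it is in category N1): it has attribute P.
By R18 (it is anodized, it has marker T, it has attribute E): it is in category M1.
By R21 (it satisfies condition C1, it carries flag X): it meets criterion W.
By R12 (it is in category M1): it is in category M.
By R23 (it is in category M): it is tagged G.
By R10 (it is tagged G, it meets criterion W): it is classified as Q.
By R19 (it is classified as Q, it has marker T): it is tagged Y.
By R14 (it is tagged Y, it has attribute P): it is held for review.

Yes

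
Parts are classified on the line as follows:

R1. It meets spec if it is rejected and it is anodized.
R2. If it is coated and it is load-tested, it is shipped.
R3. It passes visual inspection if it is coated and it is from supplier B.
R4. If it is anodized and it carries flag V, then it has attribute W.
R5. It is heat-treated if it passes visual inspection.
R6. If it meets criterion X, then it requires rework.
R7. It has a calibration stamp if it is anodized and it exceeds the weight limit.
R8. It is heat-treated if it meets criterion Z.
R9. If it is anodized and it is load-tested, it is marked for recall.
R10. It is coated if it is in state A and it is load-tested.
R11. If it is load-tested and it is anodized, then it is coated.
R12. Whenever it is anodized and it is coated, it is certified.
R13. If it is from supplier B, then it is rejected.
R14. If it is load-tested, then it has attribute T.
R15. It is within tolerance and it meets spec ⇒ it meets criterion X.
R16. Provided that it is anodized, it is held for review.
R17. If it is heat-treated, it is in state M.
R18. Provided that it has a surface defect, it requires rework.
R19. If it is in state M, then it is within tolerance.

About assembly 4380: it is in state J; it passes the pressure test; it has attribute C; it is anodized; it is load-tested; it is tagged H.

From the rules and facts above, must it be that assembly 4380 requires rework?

Forward chaining from the given facts derives: is marked for recall, is coated, is certified, has attribute T, is held for review, is shipped.
Rules concluding "it requires rework": R6 needs "it meets criterion X"; R18 needs "it has a surface defect" — none of these are established.

No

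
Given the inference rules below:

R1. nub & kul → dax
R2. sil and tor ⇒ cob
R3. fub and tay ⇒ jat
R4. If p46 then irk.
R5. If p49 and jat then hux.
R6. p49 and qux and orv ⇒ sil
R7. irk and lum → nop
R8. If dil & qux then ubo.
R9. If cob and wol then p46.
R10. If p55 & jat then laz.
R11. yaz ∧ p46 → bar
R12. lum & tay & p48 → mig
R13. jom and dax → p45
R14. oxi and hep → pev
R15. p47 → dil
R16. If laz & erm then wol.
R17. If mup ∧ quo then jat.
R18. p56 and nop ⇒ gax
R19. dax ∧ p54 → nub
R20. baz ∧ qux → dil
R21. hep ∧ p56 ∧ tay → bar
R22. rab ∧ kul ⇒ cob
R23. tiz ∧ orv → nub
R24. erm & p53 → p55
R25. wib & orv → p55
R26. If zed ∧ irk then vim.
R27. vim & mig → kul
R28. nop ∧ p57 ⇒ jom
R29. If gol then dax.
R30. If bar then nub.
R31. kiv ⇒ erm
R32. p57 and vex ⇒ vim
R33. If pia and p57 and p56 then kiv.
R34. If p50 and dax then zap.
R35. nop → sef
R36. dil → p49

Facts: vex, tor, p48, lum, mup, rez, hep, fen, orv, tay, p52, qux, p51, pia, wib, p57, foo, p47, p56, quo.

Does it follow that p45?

mig  (by R12: lum, tay, p48)
dil  (by R15: p47)
jat  (by R17: mup, quo)
bar  (by R21: hep, p56, tay)
p55  (by R25: wib, orv)
nub  (by R30: bar)
vim  (by R32: p57, vex)
kiv  (by R33: pia, p57, p56)
p49  (by R36: dil)
sil  (by R6: p49, qux, orv)
laz  (by R10: p55, jat)
kul  (by R27: vim, mig)
erm  (by R31: kiv)
dax  (by R1: nub, kul)
cob  (by R2: sil, tor)
wol  (by R16: laz, erm)
p46  (by R9: cob, wol)
irk  (by R4: p46)
nop  (by R7: irk, lum)
jom  (by R28: nop, p57)
p45  (by R13: jom, dax)

Yes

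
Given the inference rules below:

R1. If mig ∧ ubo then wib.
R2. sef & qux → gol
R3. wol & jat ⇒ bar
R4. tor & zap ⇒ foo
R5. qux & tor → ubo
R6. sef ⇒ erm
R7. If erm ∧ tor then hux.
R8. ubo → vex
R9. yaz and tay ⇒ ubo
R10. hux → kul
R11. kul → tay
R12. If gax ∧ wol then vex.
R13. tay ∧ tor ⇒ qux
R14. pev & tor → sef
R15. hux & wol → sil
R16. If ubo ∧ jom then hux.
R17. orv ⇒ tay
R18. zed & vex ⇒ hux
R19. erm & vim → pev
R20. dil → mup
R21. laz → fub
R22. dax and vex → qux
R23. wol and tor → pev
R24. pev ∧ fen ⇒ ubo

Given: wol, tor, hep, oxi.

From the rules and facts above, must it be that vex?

pev  (by R23: wol, tor)
sef  (by R14: pev, tor)
erm  (by R6: sef)
hux  (by R7: erm, tor)
kul  (by R10: hux)
tay  (by R11: kul)
qux  (by R13: tay, tor)
ubo  (by R5: qux, tor)
vex  (by R8: ubo)

Yes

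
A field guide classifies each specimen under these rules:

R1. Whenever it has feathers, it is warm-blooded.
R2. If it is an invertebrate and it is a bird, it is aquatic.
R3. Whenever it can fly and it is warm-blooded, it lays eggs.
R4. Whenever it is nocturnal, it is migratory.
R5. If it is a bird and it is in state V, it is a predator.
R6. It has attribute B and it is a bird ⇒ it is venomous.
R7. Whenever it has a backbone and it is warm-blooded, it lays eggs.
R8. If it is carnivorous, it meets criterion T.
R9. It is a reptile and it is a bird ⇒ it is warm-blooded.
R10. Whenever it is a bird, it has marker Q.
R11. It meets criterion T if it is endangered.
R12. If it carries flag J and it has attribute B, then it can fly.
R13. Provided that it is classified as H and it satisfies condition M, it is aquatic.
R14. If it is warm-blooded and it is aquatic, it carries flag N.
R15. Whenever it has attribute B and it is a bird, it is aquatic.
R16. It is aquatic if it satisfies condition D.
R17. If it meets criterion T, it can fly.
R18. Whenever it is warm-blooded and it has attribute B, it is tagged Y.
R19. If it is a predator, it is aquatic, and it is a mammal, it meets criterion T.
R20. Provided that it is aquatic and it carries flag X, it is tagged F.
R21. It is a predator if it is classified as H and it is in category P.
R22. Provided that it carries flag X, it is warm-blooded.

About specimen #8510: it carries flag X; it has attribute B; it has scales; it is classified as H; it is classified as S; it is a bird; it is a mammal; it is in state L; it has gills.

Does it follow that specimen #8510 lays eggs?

No

Forward chaining from the given facts derives: is venomous, has marker Q, is aquatic, is tagged F, is warm-blooded, carries flag N, is tagged Y.
Rules concluding "it lays eggs": R3 needs "it can fly"; R7 needs "it has a backbone" — none of these are established.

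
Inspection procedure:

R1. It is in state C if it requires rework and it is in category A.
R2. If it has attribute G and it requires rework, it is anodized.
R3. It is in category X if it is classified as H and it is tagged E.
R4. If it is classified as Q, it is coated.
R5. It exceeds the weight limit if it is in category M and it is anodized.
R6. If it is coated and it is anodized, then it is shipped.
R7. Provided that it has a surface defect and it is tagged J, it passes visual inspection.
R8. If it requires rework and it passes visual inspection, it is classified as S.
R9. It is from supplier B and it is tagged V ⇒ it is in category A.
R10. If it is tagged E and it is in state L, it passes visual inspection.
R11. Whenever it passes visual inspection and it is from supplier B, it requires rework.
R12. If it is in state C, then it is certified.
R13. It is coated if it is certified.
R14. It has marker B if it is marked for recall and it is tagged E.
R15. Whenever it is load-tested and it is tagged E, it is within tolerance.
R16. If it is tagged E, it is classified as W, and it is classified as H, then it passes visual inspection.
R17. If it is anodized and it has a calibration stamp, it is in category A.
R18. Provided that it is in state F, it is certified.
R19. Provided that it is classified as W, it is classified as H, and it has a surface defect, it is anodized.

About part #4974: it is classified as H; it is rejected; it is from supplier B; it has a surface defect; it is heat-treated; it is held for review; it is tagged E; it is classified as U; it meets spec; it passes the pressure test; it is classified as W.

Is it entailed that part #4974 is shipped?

Forward chaining from the given facts derives: is in category X, passes visual inspection, is anodized, requires rework, is classified as S.
The only rule concluding "it is shipped" is R6, which needs "it is coated"; that is never established.

No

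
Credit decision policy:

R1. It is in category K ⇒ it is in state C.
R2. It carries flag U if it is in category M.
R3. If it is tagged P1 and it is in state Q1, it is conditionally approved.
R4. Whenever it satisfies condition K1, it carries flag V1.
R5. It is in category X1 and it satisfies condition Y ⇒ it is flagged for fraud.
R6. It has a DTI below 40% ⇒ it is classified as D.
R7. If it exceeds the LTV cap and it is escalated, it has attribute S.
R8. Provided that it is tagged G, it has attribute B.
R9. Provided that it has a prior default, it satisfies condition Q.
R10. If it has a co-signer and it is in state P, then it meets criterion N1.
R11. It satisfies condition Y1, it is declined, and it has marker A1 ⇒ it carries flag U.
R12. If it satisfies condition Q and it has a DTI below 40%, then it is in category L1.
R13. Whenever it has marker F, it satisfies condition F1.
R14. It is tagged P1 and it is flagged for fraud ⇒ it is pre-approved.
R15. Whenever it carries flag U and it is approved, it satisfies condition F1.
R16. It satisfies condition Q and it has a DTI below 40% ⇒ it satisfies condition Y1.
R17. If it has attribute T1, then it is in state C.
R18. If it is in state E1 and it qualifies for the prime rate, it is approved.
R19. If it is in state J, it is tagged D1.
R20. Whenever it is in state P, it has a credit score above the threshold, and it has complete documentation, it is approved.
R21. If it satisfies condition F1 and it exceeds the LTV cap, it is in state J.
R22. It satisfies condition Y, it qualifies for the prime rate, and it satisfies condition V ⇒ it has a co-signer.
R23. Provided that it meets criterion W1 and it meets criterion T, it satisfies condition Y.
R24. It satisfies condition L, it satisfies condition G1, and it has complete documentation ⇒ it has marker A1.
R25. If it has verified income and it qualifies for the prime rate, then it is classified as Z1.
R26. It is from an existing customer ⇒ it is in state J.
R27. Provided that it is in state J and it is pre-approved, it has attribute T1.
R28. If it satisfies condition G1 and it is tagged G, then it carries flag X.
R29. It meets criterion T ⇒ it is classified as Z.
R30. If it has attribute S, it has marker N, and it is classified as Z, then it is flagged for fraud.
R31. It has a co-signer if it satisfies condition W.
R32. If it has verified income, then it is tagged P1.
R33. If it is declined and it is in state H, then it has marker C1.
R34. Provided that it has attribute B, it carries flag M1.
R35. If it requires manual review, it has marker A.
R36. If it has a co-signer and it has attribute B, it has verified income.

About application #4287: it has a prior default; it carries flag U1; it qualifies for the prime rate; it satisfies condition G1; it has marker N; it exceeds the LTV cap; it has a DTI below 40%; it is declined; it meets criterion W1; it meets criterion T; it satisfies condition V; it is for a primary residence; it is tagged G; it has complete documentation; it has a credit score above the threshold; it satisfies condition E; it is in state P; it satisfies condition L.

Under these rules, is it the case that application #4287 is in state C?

No

Forward chaining from the given facts derives: is classified as D, has attribute B, satisfies condition Q, is in category L1, satisfies condition Y1, is approved, satisfies condition Y, has marker A1, carries flag X, is classified as Z, carries flag M1, carries flag U, satisfies condition F1, is in state J, has a co-signer, has verified income, meets criterion N1, is tagged D1, is classified as Z1, is tagged P1.
Rules concluding "it is in state C": R1 needs "it is in category K"; R17 needs "it has attribute T1" — none of these are established.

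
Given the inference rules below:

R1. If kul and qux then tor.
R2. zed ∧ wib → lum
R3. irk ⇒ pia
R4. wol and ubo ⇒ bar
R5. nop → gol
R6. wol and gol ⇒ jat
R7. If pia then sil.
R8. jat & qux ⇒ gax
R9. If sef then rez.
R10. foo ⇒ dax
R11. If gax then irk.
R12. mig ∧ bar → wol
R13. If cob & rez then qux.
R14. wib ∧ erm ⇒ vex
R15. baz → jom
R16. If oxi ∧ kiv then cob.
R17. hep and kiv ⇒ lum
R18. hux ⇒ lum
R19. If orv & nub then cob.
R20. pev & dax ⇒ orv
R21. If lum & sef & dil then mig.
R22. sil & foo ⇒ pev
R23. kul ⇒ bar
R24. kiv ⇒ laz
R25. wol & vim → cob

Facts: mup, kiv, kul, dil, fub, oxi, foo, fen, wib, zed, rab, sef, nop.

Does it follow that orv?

lum  (by R2: zed, wib)
gol  (by R5: nop)
rez  (by R9: sef)
dax  (by R10: foo)
cob  (by R16: oxi, kiv)
mig  (by R21: lum, sef, dil)
bar  (by R23: kul)
wol  (by R12: mig, bar)
qux  (by R13: cob, rez)
jat  (by R6: wol, gol)
gax  (by R8: jat, qux)
irk  (by R11: gax)
pia  (by R3: irk)
sil  (by R7: pia)
pev  (by R22: sil, foo)
orv  (by R20: pev, dax)

Yes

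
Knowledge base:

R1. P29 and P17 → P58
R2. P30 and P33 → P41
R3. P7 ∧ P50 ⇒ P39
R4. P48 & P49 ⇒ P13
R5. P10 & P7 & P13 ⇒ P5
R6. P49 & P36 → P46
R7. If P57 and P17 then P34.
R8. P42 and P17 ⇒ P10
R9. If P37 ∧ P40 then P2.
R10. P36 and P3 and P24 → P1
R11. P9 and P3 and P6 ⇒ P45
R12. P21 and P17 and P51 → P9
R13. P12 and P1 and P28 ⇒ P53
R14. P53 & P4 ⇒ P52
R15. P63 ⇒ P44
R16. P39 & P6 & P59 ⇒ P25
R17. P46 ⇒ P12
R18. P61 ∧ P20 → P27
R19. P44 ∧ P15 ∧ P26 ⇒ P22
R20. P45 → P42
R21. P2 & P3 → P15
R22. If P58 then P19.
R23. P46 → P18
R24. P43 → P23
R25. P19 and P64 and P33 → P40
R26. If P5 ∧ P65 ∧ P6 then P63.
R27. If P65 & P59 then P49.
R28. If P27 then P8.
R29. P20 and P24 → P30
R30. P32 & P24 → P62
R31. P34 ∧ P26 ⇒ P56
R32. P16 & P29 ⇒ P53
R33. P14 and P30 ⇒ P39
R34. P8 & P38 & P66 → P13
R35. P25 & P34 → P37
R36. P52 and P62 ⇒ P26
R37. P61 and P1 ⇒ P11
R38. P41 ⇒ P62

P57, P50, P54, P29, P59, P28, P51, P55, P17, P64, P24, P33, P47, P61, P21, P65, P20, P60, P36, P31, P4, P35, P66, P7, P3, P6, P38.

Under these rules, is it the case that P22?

P58  (by R1: P29, P17)
P39  (by R3: P7, P50)
P34  (by R7: P57, P17)
P1  (by R10: P36, P3, P24)
P9  (by R12: P21, P17, P51)
P25  (by R16: P39, P6, P59)
P27  (by R18: P61, P20)
P19  (by R22: P58)
P40  (by R25: P19, P64, P33)
P49  (by R27: P65, P59)
P8  (by R28: P27)
P30  (by R29: P20, P24)
P13  (by R34: P8, P38, P66)
P37  (by R35: P25, P34)
P41  (by R2: P30, P33)
P46  (by R6: P49, P36)
P2  (by R9: P37, P40)
P45  (by R11: P9, P3, P6)
P12  (by R17: P46)
P42  (by R20: P45)
P15  (by R21: P2, P3)
P62  (by R38: P41)
P10  (by R8: P42, P17)
P53  (by R13: P12, P1, P28)
P52  (by R14: P53, P4)
P26  (by R36: P52, P62)
P5  (by R5: P10, P7, P13)
P63  (by R26: P5, P65, P6)
P44  (by R15: P63)
P22  (by R19: P44, P15, P26)

Yes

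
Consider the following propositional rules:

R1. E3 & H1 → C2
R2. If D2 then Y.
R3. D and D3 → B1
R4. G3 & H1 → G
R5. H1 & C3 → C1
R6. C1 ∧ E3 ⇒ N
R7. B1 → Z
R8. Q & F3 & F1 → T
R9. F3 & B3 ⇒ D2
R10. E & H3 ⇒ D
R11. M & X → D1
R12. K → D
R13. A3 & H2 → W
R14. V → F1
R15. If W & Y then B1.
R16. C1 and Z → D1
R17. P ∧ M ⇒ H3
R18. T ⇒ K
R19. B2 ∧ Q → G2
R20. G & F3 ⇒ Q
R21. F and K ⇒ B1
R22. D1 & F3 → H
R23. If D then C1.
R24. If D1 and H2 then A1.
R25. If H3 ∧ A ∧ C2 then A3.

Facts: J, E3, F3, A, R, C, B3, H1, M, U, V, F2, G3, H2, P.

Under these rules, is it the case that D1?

Yes

C2  (by R1: E3, H1)
G  (by R4: G3, H1)
D2  (by R9: F3, B3)
F1  (by R14: V)
H3  (by R17: P, M)
Q  (by R20: G, F3)
A3  (by R25: H3, A, C2)
Y  (by R2: D2)
T  (by R8: Q, F3, F1)
W  (by R13: A3, H2)
B1  (by R15: W, Y)
K  (by R18: T)
Z  (by R7: B1)
D  (by R12: K)
C1  (by R23: D)
D1  (by R16: C1, Z)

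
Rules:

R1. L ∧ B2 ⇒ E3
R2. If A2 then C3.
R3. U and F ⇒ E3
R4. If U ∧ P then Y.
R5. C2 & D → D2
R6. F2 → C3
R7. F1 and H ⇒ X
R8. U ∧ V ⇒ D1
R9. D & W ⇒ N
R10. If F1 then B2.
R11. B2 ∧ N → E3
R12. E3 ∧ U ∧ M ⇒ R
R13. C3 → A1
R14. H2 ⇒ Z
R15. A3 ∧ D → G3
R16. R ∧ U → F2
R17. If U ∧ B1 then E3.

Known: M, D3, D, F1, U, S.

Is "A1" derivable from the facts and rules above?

Forward chaining from the given facts derives: B2.
The only rule concluding A1 is R13, which needs C3; that is never established.

No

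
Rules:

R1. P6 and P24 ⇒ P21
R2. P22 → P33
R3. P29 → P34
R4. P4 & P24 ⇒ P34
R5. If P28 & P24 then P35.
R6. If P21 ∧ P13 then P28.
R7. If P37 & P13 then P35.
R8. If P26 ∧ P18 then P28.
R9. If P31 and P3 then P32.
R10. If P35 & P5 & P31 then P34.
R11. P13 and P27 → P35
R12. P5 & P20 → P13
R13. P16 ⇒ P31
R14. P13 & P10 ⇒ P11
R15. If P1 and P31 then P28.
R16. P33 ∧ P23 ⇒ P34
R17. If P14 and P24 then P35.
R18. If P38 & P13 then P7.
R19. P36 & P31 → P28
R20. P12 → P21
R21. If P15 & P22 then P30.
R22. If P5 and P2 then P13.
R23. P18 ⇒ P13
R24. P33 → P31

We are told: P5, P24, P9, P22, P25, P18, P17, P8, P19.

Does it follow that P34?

No

Forward chaining from the given facts derives: P33, P13, P31.
Rules concluding P34: R3 needs P29; R4 needs P4; R10 needs P35; R16 needs P23 — none of these are established.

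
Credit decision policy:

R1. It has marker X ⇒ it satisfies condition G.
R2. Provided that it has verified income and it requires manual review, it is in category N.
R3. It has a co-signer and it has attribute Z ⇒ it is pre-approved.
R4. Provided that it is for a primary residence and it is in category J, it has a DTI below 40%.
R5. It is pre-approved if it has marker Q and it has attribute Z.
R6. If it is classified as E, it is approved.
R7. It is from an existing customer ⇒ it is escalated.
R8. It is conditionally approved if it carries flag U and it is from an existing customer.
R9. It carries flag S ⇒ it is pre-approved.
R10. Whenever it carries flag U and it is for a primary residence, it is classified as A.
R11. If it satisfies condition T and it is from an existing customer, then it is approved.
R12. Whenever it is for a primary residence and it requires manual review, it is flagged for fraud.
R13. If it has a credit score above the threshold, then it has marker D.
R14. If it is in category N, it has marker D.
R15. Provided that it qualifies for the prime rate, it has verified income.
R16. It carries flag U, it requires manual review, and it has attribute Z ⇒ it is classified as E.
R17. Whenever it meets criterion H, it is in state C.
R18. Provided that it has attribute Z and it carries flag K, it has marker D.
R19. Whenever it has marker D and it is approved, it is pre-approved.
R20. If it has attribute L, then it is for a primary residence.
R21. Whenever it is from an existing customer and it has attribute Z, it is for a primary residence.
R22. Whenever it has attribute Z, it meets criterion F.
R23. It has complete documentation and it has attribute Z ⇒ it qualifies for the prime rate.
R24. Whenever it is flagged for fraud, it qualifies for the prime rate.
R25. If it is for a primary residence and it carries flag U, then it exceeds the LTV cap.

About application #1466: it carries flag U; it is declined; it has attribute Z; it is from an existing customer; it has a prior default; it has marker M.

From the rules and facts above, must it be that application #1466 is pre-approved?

Forward chaining from the given facts derives: is escalated, is conditionally approved, is for a primary residence, meets criterion F, exceeds the LTV cap, is classified as A.
Rules concluding "it is pre-approved": R3 needs "it has a co-signer"; R5 needs "it has marker Q"; R9 needs "it carries flag S"; R19 needs "it has marker D" — none of these are established.

No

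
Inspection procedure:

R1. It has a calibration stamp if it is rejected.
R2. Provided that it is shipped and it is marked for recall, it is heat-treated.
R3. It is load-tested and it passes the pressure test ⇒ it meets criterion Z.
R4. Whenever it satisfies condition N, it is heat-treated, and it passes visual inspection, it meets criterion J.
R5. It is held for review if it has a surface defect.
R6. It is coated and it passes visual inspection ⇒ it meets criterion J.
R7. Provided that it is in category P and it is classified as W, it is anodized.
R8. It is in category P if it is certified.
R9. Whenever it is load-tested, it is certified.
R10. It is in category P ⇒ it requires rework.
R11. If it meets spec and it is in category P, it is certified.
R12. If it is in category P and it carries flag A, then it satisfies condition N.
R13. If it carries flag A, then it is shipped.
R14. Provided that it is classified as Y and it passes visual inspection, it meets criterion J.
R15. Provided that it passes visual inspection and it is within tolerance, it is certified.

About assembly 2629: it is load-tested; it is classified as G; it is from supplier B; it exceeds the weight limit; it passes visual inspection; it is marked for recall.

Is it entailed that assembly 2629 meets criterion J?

No

Forward chaining from the given facts derives: is certified, is in category P, requires rework.
Rules concluding "it meets criterion J": R4 needs "it satisfies condition N"; R6 needs "it is coated"; R14 needs "it is classified as Y" — none of these are established.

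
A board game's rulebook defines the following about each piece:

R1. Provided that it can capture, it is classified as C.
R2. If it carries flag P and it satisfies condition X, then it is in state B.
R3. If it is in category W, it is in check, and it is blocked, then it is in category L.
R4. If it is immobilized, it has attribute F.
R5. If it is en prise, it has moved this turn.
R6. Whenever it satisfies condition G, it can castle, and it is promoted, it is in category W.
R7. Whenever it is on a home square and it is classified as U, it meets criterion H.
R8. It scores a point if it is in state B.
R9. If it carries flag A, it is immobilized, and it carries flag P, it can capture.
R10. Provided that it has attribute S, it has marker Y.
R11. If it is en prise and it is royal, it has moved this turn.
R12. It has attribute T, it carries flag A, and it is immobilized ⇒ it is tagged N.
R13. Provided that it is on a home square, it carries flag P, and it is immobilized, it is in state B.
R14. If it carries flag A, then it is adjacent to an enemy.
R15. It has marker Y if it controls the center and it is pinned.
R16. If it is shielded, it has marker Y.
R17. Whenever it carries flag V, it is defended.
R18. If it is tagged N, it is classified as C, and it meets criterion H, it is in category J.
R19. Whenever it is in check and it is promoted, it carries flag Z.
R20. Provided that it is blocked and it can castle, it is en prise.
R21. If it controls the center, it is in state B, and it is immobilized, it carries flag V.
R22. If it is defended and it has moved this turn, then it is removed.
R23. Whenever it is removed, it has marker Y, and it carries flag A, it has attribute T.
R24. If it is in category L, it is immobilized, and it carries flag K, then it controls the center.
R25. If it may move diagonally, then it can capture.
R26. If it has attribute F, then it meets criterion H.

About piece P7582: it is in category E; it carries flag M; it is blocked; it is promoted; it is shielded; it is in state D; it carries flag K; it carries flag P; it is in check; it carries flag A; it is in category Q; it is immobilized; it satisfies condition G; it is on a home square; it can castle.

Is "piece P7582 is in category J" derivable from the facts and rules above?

By R4 (it is immobilized): it has attribute F.
By R6 (it satisfies condition G, it can castle, it is promoted): it is in category W.
By R9 (it carries flag A, it is immobilized, it carries flag P): it can capture.
By R13 (it is on a home square, it carries flag P, it is immobilized): it is in state B.
By R16 (it is shielded): it has marker Y.
By R20 (it is blocked, it can castle): it is en prise.
By R26 (it has attribute F): it meets criterion H.
By R1 (it can capture): it is classified as C.
By R3 (it is in category W, it is in check, it is blocked): it is in category L.
By R5 (it is en prise): it has moved this turn.
By R24 (it is in category L, it is immobilized, it carries flag K): it controls the center.
By R21 (it controls the center, it is in state B, it is immobilized): it carries flag V.
By R17 (it carries flag V): it is defended.
By R22 (it is defended, it has moved this turn): it is removed.
By R23 (it is removed, it has marker Y, it carries flag A): it has attribute T.
By R12 (it has attribute T, it carries flag A, it is immobilized): it is tagged N.
By R18 (it is tagged N, it is classified as C, it meets criterion H): it is in category J.

Yes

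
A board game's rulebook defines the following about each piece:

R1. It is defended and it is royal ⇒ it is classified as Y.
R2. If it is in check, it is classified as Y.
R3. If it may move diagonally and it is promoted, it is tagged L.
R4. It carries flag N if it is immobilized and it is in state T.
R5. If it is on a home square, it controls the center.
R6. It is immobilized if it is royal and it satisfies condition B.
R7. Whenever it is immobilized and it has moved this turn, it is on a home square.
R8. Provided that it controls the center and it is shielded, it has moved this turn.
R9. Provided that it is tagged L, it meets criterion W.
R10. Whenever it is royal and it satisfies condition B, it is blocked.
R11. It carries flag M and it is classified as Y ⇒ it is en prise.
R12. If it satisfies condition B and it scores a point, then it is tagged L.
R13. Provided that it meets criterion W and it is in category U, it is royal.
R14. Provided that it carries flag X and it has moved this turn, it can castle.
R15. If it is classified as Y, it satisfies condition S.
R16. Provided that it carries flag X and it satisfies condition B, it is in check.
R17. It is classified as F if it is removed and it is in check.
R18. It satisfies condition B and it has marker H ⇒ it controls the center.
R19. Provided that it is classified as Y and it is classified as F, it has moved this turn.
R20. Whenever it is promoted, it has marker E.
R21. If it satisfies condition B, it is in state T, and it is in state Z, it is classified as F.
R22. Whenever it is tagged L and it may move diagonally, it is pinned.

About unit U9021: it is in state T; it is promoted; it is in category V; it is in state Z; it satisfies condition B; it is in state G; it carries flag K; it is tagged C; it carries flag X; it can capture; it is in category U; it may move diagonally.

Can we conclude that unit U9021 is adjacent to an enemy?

Forward chaining from the given facts derives: is tagged L, meets criterion W, is royal, is in check, has marker E, is classified as F, is pinned, is classified as Y, is immobilized, is blocked, satisfies condition S, has moved this turn, carries flag N, is on a home square, can castle, controls the center.
No rule has "it is adjacent to an enemy" as its conclusion, and it is not among the given facts.

No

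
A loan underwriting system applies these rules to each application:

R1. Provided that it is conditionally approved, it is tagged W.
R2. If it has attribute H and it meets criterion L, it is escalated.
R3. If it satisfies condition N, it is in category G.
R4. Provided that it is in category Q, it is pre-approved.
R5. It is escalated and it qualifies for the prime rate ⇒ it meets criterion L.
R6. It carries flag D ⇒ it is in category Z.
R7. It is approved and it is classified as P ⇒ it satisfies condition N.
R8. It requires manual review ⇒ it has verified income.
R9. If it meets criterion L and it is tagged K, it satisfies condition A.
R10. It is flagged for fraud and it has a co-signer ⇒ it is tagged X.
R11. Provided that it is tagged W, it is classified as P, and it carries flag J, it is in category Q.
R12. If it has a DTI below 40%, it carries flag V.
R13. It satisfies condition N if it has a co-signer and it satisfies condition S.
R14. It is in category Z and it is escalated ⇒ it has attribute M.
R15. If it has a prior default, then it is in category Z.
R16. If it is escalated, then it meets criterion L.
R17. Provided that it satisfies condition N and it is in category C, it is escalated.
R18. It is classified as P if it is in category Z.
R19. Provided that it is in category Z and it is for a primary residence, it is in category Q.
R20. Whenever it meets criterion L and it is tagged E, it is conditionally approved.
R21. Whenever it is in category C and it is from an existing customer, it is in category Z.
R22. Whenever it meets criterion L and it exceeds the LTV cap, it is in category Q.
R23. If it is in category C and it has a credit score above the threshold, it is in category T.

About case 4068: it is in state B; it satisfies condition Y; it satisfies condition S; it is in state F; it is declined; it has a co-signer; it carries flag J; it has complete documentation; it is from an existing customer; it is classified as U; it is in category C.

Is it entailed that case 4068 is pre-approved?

No

Forward chaining from the given facts derives: satisfies condition N, is escalated, is in category Z, is in category G, has attribute M, meets criterion L, is classified as P.
The only rule concluding "it is pre-approved" is R4, which needs "it is in category Q"; that is never established.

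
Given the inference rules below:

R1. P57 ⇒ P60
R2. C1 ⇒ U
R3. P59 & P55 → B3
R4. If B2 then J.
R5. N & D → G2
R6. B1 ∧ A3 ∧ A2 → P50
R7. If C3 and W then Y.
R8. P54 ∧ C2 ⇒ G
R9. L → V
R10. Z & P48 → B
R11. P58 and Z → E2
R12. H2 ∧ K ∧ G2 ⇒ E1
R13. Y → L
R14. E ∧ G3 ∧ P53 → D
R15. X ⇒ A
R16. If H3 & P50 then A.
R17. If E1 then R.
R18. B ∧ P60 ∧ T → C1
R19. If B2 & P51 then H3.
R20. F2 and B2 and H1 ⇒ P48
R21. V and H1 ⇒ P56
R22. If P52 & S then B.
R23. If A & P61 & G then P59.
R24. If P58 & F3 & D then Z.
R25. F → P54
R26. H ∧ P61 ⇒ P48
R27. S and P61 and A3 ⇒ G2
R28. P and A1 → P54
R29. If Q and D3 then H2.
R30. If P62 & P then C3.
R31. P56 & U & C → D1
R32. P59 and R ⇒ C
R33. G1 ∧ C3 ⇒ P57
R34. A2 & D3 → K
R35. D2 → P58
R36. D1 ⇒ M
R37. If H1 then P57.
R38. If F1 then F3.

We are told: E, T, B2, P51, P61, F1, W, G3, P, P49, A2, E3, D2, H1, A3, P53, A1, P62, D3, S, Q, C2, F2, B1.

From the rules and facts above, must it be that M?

P50  (by R6: B1, A3, A2)
D  (by R14: E, G3, P53)
H3  (by R19: B2, P51)
P48  (by R20: F2, B2, H1)
G2  (by R27: S, P61, A3)
P54  (by R28: P, A1)
H2  (by R29: Q, D3)
C3  (by R30: P62, P)
K  (by R34: A2, D3)
P58  (by R35: D2)
P57  (by R37: H1)
F3  (by R38: F1)
P60  (by R1: P57)
Y  (by R7: C3, W)
G  (by R8: P54, C2)
E1  (by R12: H2, K, G2)
L  (by R13: Y)
A  (by R16: H3, P50)
R  (by R17: E1)
P59  (by R23: A, P61, G)
Z  (by R24: P58, F3, D)
C  (by R32: P59, R)
V  (by R9: L)
B  (by R10: Z, P48)
C1  (by R18: B, P60, T)
P56  (by R21: V, H1)
U  (by R2: C1)
D1  (by R31: P56, U, C)
M  (by R36: D1)

Yes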